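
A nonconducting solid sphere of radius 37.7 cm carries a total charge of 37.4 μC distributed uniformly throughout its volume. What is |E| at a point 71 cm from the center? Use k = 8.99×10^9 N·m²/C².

By spherical symmetry E is radial; choose a Gaussian sphere of radius r = 71 cm (r > R, so the entire charge is enclosed).
Q_enc = 37.4 μC = 3.74×10^-5 C.
Gauss's law: E·4πr² = Q_enc/ε₀.
E = k|Q_enc|/r² = (8.99×10^9)(3.74e-5)/(0.71)² = 6.67×10^5 N/C.

|E| ≈ 6.67×10^5 V/m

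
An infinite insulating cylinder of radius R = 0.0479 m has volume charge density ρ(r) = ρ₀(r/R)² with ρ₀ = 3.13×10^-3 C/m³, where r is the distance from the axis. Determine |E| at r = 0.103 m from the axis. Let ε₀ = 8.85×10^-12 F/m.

By cylindrical symmetry E is radial; use a coaxial Gaussian cylinder of radius 0.103 m and length L (r > R, full charge per length enclosed).
λ_enc = 2π ∫₀^R ρ₀(r'/R)^2 r' dr' = 2πρ₀R²/4 = 1.128×10^-5 C/m.
Applying ∮E·dA = Q_enc/ε₀ with the end caps contributing no flux:
E = |λ_enc|/(2πε₀r) = (1.128×10^-5)/(2π·8.85×10^-12·0.103) = 1.97×10^6 N/C.

1.97×10^6 N/C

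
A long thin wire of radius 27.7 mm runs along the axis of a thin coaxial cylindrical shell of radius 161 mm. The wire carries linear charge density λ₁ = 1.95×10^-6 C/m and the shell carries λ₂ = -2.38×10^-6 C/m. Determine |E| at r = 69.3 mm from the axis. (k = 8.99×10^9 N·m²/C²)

Choose a coaxial cylinder of radius r = 69.3 mm (arbitrary length L) as the Gaussian surface (between the conductors, 27.7 mm < r < 161 mm).
The shell at 161 mm lies outside the Gaussian surface, so λ_enc = λ₁ = 1.95×10^-6 C/m.
Since E is radial and uniform over the curved surface, Φ = E·2πrL = Q_enc/ε₀ = λ_enc L/ε₀.
E = 2k|λ_enc|/r = 2(8.99×10^9)(1.95×10^-6)/(0.0693) = 5.06e5 N/C.

5.06e5 N/C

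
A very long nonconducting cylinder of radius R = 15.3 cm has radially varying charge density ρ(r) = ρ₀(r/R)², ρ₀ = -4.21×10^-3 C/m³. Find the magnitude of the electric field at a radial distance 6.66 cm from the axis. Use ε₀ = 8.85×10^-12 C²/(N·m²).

By cylindrical symmetry E is radial; use a coaxial Gaussian cylinder of radius 6.66 cm and length L (r < R).
λ_enc = ∫₀^r ρ(r')·2πr' dr' = (2πρ₀/R²)·r^4/4 = -5.558×10^-6 C/m.
By Gauss's law (flux through the curved wall only), E·2πrL = λ_enc L/ε₀.
E = |λ_enc|/(2πε₀r) = (5.558e-6)/(2π·8.85×10^-12·0.0666) = 1.50e6 N/C.

1.50×10^6 N/C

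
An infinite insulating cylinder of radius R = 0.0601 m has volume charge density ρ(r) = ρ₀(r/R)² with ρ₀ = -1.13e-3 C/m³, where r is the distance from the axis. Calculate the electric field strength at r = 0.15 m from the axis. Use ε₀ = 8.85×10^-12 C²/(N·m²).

Choose a coaxial cylinder of radius r = 0.15 m (arbitrary length L) as the Gaussian surface (r > R, full charge per length enclosed).
λ_enc = 2π ∫₀^R ρ₀(r'/R)^2 r' dr' = 2πρ₀R²/4 = -6.411e-6 C/m.
Gauss's law: E·2πrL = λ_enc L/ε₀.
E = |λ_enc|/(2πε₀r) = (6.411e-6)/(2π·8.85×10^-12·0.15) = 7.69e5 N/C.

E ≈ 7.69×10^5 N/C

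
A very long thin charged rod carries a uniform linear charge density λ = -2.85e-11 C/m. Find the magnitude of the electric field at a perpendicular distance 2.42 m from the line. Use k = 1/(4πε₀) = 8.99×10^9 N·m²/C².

E ≈ 0.212 N/C

Take a coaxial cylindrical Gaussian surface of radius r = 2.42 m and length L.
Q_enc = λL, so λ_enc = -2.85e-11 C/m.
Applying ∮E·dA = Q_enc/ε₀ with the end caps contributing no flux:
E = 2k|λ_enc|/r = 2(8.99×10^9)(2.85×10^-11)/(2.42) = 0.212 N/C.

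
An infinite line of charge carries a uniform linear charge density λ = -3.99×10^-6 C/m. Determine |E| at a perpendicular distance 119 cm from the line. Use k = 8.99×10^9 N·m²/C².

By cylindrical symmetry E is radial; use a coaxial Gaussian cylinder of radius 119 cm and length L.
Q_enc = λL, so λ_enc = -3.99×10^-6 C/m.
Gauss's law: E·2πrL = λ_enc L/ε₀.
E = 2k|λ_enc|/r = 2(8.99×10^9)(3.99×10^-6)/(1.19) = 6.03e4 N/C.

|E| ≈ 6.03×10^4 V/m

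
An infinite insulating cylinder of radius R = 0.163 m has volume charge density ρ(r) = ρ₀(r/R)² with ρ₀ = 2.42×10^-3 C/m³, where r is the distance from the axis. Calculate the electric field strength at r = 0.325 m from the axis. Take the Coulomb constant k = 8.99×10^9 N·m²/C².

Choose a coaxial cylinder of radius r = 0.325 m (arbitrary length L) as the Gaussian surface (r > R, full charge per length enclosed).
λ_enc = 2π ∫₀^R ρ₀(r'/R)^2 r' dr' = 2πρ₀R²/4 = 1.01×10^-4 C/m.
Since E is radial and uniform over the curved surface, Φ = E·2πrL = Q_enc/ε₀ = λ_enc L/ε₀.
E = 2k|λ_enc|/r = 2(8.99×10^9)(1.01e-4)/(0.325) = 5.59×10^6 N/C.

|E| = 5.59×10^6 N/C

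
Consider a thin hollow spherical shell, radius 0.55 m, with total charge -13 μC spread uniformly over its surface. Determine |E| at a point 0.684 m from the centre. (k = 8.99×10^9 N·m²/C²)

By spherical symmetry E is radial; choose a Gaussian sphere of radius r = 0.684 m (r > 0.55 m).
The entire shell is enclosed: Q_enc = -1.30×10^-5 C.
By Gauss's law, ∮E·dA = E·4πr² = Q_enc/ε₀.
E = k|Q_enc|/r² = (8.99×10^9)(1.30×10^-5)/(0.684)² = 2.50×10^5 N/C.

|E| ≈ 2.50×10^5 N/C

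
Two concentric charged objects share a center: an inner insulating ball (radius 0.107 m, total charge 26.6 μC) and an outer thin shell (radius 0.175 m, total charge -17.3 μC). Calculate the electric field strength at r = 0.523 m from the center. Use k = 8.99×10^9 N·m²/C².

|E| = 3.06×10^5 N/C

Symmetry ⇒ E = E(r) r̂. Gaussian sphere of radius r = 0.523 m (r > 0.175 m, enclosing both).
Q_enc = (26.6 μC) + (-17.3 μC) = 9.30×10^-6 C.
Since E is radial and uniform over the Gaussian sphere, Φ = E·4πr² = Q_enc/ε₀.
E = k|Q_enc|/r² = (8.99×10^9)(9.30×10^-6)/(0.523)² = 3.06e5 N/C.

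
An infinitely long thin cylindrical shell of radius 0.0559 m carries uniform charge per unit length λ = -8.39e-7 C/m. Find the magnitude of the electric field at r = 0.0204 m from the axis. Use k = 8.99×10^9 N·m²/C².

Choose a coaxial cylinder of radius r = 0.0204 m (arbitrary length L) as the Gaussian surface (r < 0.0559 m, inside the shell).
No charge is enclosed, so Gauss's law gives E·2πrL = 0 ⇒ E = 0.

E = 0 (no enclosed charge)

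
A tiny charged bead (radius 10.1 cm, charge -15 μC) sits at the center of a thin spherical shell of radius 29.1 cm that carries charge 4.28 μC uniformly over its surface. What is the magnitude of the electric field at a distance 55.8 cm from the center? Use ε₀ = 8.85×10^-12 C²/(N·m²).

E ≈ 3.10×10^5 N/C

Take a concentric spherical Gaussian surface of radius r = 55.8 cm (r > 29.1 cm, enclosing both).
Q_enc = (-15 μC) + (4.28 μC) = -1.072e-5 C.
By Gauss's law, ∮E·dA = E·4πr² = Q_enc/ε₀.
E = |Q_enc|/(4πε₀r²) = (1.072×10^-5)/(4π·8.85×10^-12·(0.558)²) = 3.10e5 N/C.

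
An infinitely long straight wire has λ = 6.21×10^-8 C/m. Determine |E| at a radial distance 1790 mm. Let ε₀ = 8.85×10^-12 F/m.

By cylindrical symmetry E is radial; use a coaxial Gaussian cylinder of radius 1790 mm and length L.
Q_enc = λL, so λ_enc = 6.21×10^-8 C/m.
Gauss's law: E·2πrL = λ_enc L/ε₀.
E = |λ_enc|/(2πε₀r) = (6.21e-8)/(2π·8.85×10^-12·1.79) = 624 N/C.

E = 624 V/m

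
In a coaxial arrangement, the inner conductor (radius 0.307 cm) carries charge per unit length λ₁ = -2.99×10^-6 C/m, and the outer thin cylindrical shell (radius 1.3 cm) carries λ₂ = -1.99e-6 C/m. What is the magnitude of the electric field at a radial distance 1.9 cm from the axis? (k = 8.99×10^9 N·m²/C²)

Take a coaxial cylindrical Gaussian surface of radius r = 1.9 cm and length L (r > 1.3 cm, enclosing both).
λ_enc = λ₁ + λ₂ = (-2.99×10^-6) + (-1.99×10^-6) = -4.98e-6 C/m.
By Gauss's law (flux through the curved wall only), E·2πrL = λ_enc L/ε₀.
E = 2k|λ_enc|/r = 2(8.99×10^9)(4.98×10^-6)/(0.019) = 4.71×10^6 N/C.

4.71×10^6 N/C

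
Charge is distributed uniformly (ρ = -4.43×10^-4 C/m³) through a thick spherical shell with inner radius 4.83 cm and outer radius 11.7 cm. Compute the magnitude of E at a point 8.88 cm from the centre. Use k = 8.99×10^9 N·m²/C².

1.24e6 N/C

Symmetry ⇒ E = E(r) r̂. Gaussian sphere of radius r = 8.88 cm (within the shell material, 4.83 cm < r < 11.7 cm).
Only the shell between 4.83 cm and r is enclosed: Q_enc = ρ·(4π/3)(r³ − a³) = (-4.43×10^-4)·(4π/3)·((0.0888)³ − (0.0483)³) = -1.09×10^-6 C.
Applying ∮E·dA = Q_enc/ε₀ with Φ = E(4πr²):
E = k|Q_enc|/r² = (8.99×10^9)(1.09×10^-6)/(0.0888)² = 1.24×10^6 N/C.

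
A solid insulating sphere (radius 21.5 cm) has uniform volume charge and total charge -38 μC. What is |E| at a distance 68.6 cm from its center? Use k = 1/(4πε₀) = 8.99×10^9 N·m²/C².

Use a concentric Gaussian sphere at r = 68.6 cm (r > R, so the entire charge is enclosed).
Q_enc = -38 μC = -3.80×10^-5 C.
Since E is radial and uniform over the Gaussian sphere, Φ = E·4πr² = Q_enc/ε₀.
E = k|Q_enc|/r² = (8.99×10^9)(3.80e-5)/(0.686)² = 7.26×10^5 N/C.

7.26×10^5 N/C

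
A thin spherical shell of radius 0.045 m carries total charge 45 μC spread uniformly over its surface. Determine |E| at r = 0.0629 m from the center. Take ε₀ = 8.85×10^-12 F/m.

Take a concentric spherical Gaussian surface of radius r = 0.0629 m (r > 0.045 m).
The entire shell is enclosed: Q_enc = 4.50×10^-5 C.
Since E is radial and uniform over the Gaussian sphere, Φ = E·4πr² = Q_enc/ε₀.
E = |Q_enc|/(4πε₀r²) = (4.50×10^-5)/(4π·8.85×10^-12·(0.0629)²) = 1.02e8 N/C.

E = 1.02×10^8 N/C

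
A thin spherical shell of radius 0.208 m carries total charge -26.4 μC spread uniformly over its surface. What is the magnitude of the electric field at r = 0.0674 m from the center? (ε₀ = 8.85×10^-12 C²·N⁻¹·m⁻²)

Symmetry ⇒ E = E(r) r̂. Gaussian sphere of radius r = 0.0674 m (inside the shell, r < 0.208 m).
No charge lies within this surface, so Q_enc = 0 and Gauss's law gives E·4πr² = 0 ⇒ E = 0.

E = 0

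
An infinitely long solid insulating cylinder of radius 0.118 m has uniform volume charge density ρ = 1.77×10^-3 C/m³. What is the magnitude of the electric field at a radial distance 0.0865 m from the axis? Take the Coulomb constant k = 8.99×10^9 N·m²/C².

E = 8.65e6 V/m

Choose a coaxial cylinder of radius r = 0.0865 m (arbitrary length L) as the Gaussian surface (r < R).
Enclosed charge per unit length: λ_enc = ρ·πr² = (1.77e-3)π(0.0865)² = 4.161×10^-5 C/m.
Gauss's law: E·2πrL = λ_enc L/ε₀.
E = 2k|λ_enc|/r = 2(8.99×10^9)(4.161×10^-5)/(0.0865) = 8.65×10^6 N/C.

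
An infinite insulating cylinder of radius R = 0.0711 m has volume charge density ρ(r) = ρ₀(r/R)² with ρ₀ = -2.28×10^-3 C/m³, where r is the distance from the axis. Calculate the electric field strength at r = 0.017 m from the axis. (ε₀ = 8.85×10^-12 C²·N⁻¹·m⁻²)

Coaxial Gaussian cylinder, radius r = 0.017 m, length L (r < R).
Integrating ρ over the cross-section to radius r: λ_enc = (2πρ₀/R²) ∫₀^r r'^3 dr' = 2πρ₀ r^4/(4·R²) = -5.917×10^-8 C/m.
By Gauss's law (flux through the curved wall only), E·2πrL = λ_enc L/ε₀.
E = |λ_enc|/(2πε₀r) = (5.917×10^-8)/(2π·8.85×10^-12·0.017) = 6.26e4 N/C.

E ≈ 6.26e4 N/C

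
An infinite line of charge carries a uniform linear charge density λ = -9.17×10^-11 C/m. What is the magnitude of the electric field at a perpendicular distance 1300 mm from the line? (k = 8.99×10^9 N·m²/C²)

Coaxial Gaussian cylinder, radius r = 1300 mm, length L.
Q_enc = λL, so λ_enc = -9.17×10^-11 C/m.
Gauss's law: E·2πrL = λ_enc L/ε₀.
E = 2k|λ_enc|/r = 2(8.99×10^9)(9.17e-11)/(1.3) = 1.27 N/C.

E = 1.27 N/C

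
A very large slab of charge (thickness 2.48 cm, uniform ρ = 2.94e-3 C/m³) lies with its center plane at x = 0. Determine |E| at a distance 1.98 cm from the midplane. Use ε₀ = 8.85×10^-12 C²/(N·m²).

The point |x| = 1.98 cm lies outside the slab (half-thickness 0.0124 m). A symmetric pillbox spanning the full slab encloses Q_enc = ρ·d·A.
Flux = 2EA ⇒ E = |ρ|d/(2ε₀), independent of distance outside.
E = (2.94×10^-3)(0.0248)/(2·8.85×10^-12) = 4.12×10^6 N/C.

4.12×10^6 N/C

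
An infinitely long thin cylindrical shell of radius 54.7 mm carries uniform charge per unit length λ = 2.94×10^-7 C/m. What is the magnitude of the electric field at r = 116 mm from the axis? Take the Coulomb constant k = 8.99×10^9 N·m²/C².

By cylindrical symmetry E is radial; use a coaxial Gaussian cylinder of radius 116 mm and length L (r > 54.7 mm).
The full line charge is enclosed: λ_enc = 2.94×10^-7 C/m.
By Gauss's law (flux through the curved wall only), E·2πrL = λ_enc L/ε₀.
E = 2k|λ_enc|/r = 2(8.99×10^9)(2.94×10^-7)/(0.116) = 4.56e4 N/C.

4.56e4 V/m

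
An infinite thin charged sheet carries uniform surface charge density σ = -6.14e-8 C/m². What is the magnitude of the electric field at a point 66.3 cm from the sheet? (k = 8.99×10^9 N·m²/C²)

|E| = 3.47×10^3 N/C

The symmetry is planar: E is normal to the sheet and the same magnitude on both sides. Take a pillbox straddling the sheet with end-cap area A.
Only the two end caps contribute flux: Φ = 2EA. With Q_enc = σA, Gauss's law gives E = |σ|/(2ε₀).
E = 2πk|σ| = 2π(8.99×10^9)(6.14e-8) = 3.47e3 N/C.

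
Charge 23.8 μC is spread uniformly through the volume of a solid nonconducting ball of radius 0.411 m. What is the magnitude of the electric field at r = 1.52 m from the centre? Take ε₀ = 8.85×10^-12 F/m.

Use a concentric Gaussian sphere at r = 1.52 m (r > R, so the entire charge is enclosed).
Q_enc = 23.8 μC = 2.38e-5 C.
Gauss's law: E·4πr² = Q_enc/ε₀.
E = |Q_enc|/(4πε₀r²) = (2.38e-5)/(4π·8.85×10^-12·(1.52)²) = 9.26×10^4 N/C.

E = 9.26e4 V/m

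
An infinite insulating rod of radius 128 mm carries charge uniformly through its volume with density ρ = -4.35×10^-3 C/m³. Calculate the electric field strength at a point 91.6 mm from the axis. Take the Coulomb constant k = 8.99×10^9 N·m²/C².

E ≈ 2.25×10^7 V/m

By cylindrical symmetry E is radial; use a coaxial Gaussian cylinder of radius 91.6 mm and length L (r < R).
Enclosed charge per unit length: λ_enc = ρ·πr² = (-4.35×10^-3)π(0.0916)² = -1.147×10^-4 C/m.
By Gauss's law (flux through the curved wall only), E·2πrL = λ_enc L/ε₀.
E = 2k|λ_enc|/r = 2(8.99×10^9)(1.147×10^-4)/(0.0916) = 2.25×10^7 N/C.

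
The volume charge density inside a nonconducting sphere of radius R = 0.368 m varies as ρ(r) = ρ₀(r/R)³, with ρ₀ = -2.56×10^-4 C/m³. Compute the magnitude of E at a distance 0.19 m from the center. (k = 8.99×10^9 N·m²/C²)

Symmetry ⇒ E = E(r) r̂. Gaussian sphere of radius r = 0.19 m (r < R).
Integrate the density: Q_enc = 4π ∫₀^r ρ₀(r'/R)^3 r'² dr' = 4πρ₀ r^6/(6·R³) = -5.061e-7 C.
Since E is radial and uniform over the Gaussian sphere, Φ = E·4πr² = Q_enc/ε₀.
E = k|Q_enc|/r² = (8.99×10^9)(5.061×10^-7)/(0.19)² = 1.26×10^5 N/C.

E ≈ 1.26e5 V/m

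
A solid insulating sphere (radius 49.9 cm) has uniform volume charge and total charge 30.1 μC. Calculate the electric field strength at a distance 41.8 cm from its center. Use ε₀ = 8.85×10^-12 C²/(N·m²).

Take a concentric spherical Gaussian surface of radius r = 41.8 cm (r < R).
For a uniform sphere the enclosed fraction is (r/R)³, so Q_enc = (30.1 μC)(0.418/0.499)³ = 1.769×10^-5 C.
Gauss's law: E·4πr² = Q_enc/ε₀.
E = |Q_enc|/(4πε₀r²) = (1.769e-5)/(4π·8.85×10^-12·(0.418)²) = 9.11e5 N/C.

|E| ≈ 9.11e5 N/C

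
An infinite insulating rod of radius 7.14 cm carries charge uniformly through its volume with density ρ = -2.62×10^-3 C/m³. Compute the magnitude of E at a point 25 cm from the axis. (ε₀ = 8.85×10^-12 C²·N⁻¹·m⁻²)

3.02e6 V/m

Coaxial Gaussian cylinder, radius r = 25 cm, length L (r > 7.14 cm, full cross-section enclosed).
λ_enc = ρ·πR² = (-2.62e-3)π(0.0714)² = -4.196×10^-5 C/m.
Gauss's law: E·2πrL = λ_enc L/ε₀.
E = |λ_enc|/(2πε₀r) = (4.196e-5)/(2π·8.85×10^-12·0.25) = 3.02×10^6 N/C.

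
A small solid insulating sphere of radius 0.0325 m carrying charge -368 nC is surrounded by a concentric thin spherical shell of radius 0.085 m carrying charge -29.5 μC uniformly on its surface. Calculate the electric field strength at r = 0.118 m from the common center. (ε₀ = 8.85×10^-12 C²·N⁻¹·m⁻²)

Take a concentric spherical Gaussian surface of radius r = 0.118 m (r > 0.085 m, enclosing both).
Q_enc = (-368 nC) + (-29.5 μC) = -2.987×10^-5 C.
Applying ∮E·dA = Q_enc/ε₀ with Φ = E(4πr²):
E = |Q_enc|/(4πε₀r²) = (2.987×10^-5)/(4π·8.85×10^-12·(0.118)²) = 1.93×10^7 N/C.

|E| = 1.93×10^7 V/m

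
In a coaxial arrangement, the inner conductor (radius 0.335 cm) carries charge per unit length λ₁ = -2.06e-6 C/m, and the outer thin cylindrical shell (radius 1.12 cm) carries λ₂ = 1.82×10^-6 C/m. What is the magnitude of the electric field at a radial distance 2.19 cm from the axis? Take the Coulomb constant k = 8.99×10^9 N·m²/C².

Coaxial Gaussian cylinder, radius r = 2.19 cm, length L (r > 1.12 cm, enclosing both).
λ_enc = λ₁ + λ₂ = (-2.06×10^-6) + (1.82×10^-6) = -2.40×10^-7 C/m.
Since E is radial and uniform over the curved surface, Φ = E·2πrL = Q_enc/ε₀ = λ_enc L/ε₀.
E = 2k|λ_enc|/r = 2(8.99×10^9)(2.40×10^-7)/(0.0219) = 1.97e5 N/C.

|E| = 1.97×10^5 N/C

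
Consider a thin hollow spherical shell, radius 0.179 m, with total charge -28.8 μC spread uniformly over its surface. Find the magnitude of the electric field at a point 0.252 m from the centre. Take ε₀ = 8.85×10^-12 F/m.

|E| ≈ 4.08e6 N/C

Use a concentric Gaussian sphere at r = 0.252 m (r > 0.179 m).
The entire shell is enclosed: Q_enc = -2.88×10^-5 C.
Applying ∮E·dA = Q_enc/ε₀ with Φ = E(4πr²):
E = |Q_enc|/(4πε₀r²) = (2.88e-5)/(4π·8.85×10^-12·(0.252)²) = 4.08×10^6 N/C.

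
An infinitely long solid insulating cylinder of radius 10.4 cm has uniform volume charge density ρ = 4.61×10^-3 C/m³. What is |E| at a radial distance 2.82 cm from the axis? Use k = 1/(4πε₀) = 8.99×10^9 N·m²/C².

E = 7.34×10^6 N/C

Take a coaxial cylindrical Gaussian surface of radius r = 2.82 cm and length L (r < R).
Charge inside radius r per length L is ρ·πr²·L, so λ_enc = ρπr² = 1.152×10^-5 C/m.
By Gauss's law (flux through the curved wall only), E·2πrL = λ_enc L/ε₀.
E = 2k|λ_enc|/r = 2(8.99×10^9)(1.152e-5)/(0.0282) = 7.34×10^6 N/C.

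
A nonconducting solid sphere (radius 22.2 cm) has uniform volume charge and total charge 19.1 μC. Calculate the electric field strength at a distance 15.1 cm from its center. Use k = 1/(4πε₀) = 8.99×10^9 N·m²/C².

Symmetry ⇒ E = E(r) r̂. Gaussian sphere of radius r = 15.1 cm (r < R).
Only the charge within r is enclosed: Q_enc = Q·(r/R)³ = (19.1 μC)·(15.1 cm/22.2 cm)³ = 6.01×10^-6 C.
By Gauss's law, ∮E·dA = E·4πr² = Q_enc/ε₀.
E = k|Q_enc|/r² = (8.99×10^9)(6.01e-6)/(0.151)² = 2.37e6 N/C.

2.37×10^6 V/m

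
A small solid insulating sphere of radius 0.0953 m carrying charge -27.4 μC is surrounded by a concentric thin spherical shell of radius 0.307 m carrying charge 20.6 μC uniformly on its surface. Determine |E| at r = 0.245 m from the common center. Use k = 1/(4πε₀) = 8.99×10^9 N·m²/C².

|E| ≈ 4.10×10^6 V/m

Use a concentric Gaussian sphere at r = 0.245 m (between the bodies, 0.0953 m < r < 0.307 m).
Only the inner charge is enclosed; the outer shell contributes nothing inside itself. Q_enc = -27.4 μC = -2.74×10^-5 C.
Since E is radial and uniform over the Gaussian sphere, Φ = E·4πr² = Q_enc/ε₀.
E = k|Q_enc|/r² = (8.99×10^9)(2.74×10^-5)/(0.245)² = 4.10×10^6 N/C.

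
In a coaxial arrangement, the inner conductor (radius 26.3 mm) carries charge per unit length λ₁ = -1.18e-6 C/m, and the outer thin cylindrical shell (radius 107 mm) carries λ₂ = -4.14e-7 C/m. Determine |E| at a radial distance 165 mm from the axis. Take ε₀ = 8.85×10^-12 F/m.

Take a coaxial cylindrical Gaussian surface of radius r = 165 mm and length L (r > 107 mm, enclosing both).
λ_enc = λ₁ + λ₂ = (-1.18e-6) + (-4.14×10^-7) = -1.594e-6 C/m.
By Gauss's law (flux through the curved wall only), E·2πrL = λ_enc L/ε₀.
E = |λ_enc|/(2πε₀r) = (1.594×10^-6)/(2π·8.85×10^-12·0.165) = 1.74e5 N/C.

|E| ≈ 1.74e5 N/C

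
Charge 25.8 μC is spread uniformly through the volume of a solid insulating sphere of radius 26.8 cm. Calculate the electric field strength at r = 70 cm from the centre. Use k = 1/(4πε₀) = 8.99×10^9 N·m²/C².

E ≈ 4.73×10^5 V/m

Take a concentric spherical Gaussian surface of radius r = 70 cm (r > R, so the entire charge is enclosed).
Q_enc = 25.8 μC = 2.58×10^-5 C.
By Gauss's law, ∮E·dA = E·4πr² = Q_enc/ε₀.
E = k|Q_enc|/r² = (8.99×10^9)(2.58e-5)/(0.7)² = 4.73e5 N/C.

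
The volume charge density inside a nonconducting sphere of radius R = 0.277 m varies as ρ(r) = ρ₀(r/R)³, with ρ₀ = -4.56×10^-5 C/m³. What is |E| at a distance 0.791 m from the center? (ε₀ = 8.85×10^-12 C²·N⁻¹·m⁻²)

E ≈ 2.92×10^4 N/C

By spherical symmetry E is radial; choose a Gaussian sphere of radius r = 0.791 m (r > R, all charge enclosed).
Q_enc = 4π ∫₀^R ρ₀(r'/R)^3 r'² dr' = 4πρ₀R³/6 = -2.03×10^-6 C.
Since E is radial and uniform over the Gaussian sphere, Φ = E·4πr² = Q_enc/ε₀.
E = |Q_enc|/(4πε₀r²) = (2.03e-6)/(4π·8.85×10^-12·(0.791)²) = 2.92×10^4 N/C.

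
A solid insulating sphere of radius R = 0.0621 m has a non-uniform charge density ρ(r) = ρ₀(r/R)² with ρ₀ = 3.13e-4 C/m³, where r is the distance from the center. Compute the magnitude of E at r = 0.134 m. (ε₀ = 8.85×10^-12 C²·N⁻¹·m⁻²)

E = 9.43×10^4 N/C

By spherical symmetry E is radial; choose a Gaussian sphere of radius r = 0.134 m (r > R, all charge enclosed).
Q_enc = 4π ∫₀^R ρ₀(r'/R)^2 r'² dr' = 4πρ₀R³/5 = 1.884×10^-7 C.
Applying ∮E·dA = Q_enc/ε₀ with Φ = E(4πr²):
E = |Q_enc|/(4πε₀r²) = (1.884×10^-7)/(4π·8.85×10^-12·(0.134)²) = 9.43×10^4 N/C.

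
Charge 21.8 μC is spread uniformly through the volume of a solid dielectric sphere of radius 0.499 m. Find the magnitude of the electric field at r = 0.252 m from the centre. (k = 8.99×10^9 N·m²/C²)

By spherical symmetry E is radial; choose a Gaussian sphere of radius r = 0.252 m (r < R).
Only the charge within r is enclosed: Q_enc = Q·(r/R)³ = (21.8 μC)·(0.252 m/0.499 m)³ = 2.808×10^-6 C.
Since E is radial and uniform over the Gaussian sphere, Φ = E·4πr² = Q_enc/ε₀.
E = k|Q_enc|/r² = (8.99×10^9)(2.808×10^-6)/(0.252)² = 3.97×10^5 N/C.

E = 3.97e5 N/C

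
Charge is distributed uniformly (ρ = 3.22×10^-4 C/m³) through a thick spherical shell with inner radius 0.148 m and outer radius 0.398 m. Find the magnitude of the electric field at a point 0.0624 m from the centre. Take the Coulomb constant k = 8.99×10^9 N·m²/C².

Symmetry ⇒ E = E(r) r̂. Gaussian sphere of radius r = 0.0624 m (r < 0.148 m, inside the empty cavity).
Q_enc = 0 (all charge lies at larger r); Gauss's law gives E = 0.

E = 0 (no enclosed charge)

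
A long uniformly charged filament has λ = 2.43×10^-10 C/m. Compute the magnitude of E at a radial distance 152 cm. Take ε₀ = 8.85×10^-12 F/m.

By cylindrical symmetry E is radial; use a coaxial Gaussian cylinder of radius 152 cm and length L.
Q_enc = λL, so λ_enc = 2.43e-10 C/m.
Since E is radial and uniform over the curved surface, Φ = E·2πrL = Q_enc/ε₀ = λ_enc L/ε₀.
E = |λ_enc|/(2πε₀r) = (2.43e-10)/(2π·8.85×10^-12·1.52) = 2.88 N/C.

E ≈ 2.88 N/C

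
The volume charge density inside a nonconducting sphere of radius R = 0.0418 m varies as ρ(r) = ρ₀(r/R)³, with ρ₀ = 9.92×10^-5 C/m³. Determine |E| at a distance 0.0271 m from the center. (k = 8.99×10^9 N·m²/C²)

E = 1.38×10^4 N/C

Use a concentric Gaussian sphere at r = 0.0271 m (r < R).
Q_enc = ∫₀^r ρ(r')·4πr'² dr' = (4πρ₀/R³) ∫₀^r r'^5 dr' = 4πρ₀ r^6/(6·R³) = 1.127×10^-9 C.
By Gauss's law, ∮E·dA = E·4πr² = Q_enc/ε₀.
E = k|Q_enc|/r² = (8.99×10^9)(1.127e-9)/(0.0271)² = 1.38×10^4 N/C.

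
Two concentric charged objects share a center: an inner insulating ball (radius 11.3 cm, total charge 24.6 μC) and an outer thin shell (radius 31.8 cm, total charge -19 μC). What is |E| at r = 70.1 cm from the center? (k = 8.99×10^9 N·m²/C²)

E = 1.02×10^5 N/C

Use a concentric Gaussian sphere at r = 70.1 cm (r > 31.8 cm, enclosing both).
Q_enc = (24.6 μC) + (-19 μC) = 5.60×10^-6 C.
Since E is radial and uniform over the Gaussian sphere, Φ = E·4πr² = Q_enc/ε₀.
E = k|Q_enc|/r² = (8.99×10^9)(5.60×10^-6)/(0.701)² = 1.02×10^5 N/C.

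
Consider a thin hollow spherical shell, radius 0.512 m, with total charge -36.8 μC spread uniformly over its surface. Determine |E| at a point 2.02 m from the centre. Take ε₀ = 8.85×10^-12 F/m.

Symmetry ⇒ E = E(r) r̂. Gaussian sphere of radius r = 2.02 m (r > 0.512 m).
The entire shell is enclosed: Q_enc = -3.68e-5 C.
Applying ∮E·dA = Q_enc/ε₀ with Φ = E(4πr²):
E = |Q_enc|/(4πε₀r²) = (3.68e-5)/(4π·8.85×10^-12·(2.02)²) = 8.11×10^4 N/C.

|E| = 8.11×10^4 N/C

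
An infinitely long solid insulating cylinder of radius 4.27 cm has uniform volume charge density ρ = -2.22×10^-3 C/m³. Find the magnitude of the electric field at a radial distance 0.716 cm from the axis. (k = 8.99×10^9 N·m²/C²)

Choose a coaxial cylinder of radius r = 0.716 cm (arbitrary length L) as the Gaussian surface (r < R).
Enclosed charge per unit length: λ_enc = ρ·πr² = (-2.22e-3)π(0.00716)² = -3.575e-7 C/m.
Applying ∮E·dA = Q_enc/ε₀ with the end caps contributing no flux:
E = 2k|λ_enc|/r = 2(8.99×10^9)(3.575×10^-7)/(0.00716) = 8.98×10^5 N/C.

E = 8.98e5 N/C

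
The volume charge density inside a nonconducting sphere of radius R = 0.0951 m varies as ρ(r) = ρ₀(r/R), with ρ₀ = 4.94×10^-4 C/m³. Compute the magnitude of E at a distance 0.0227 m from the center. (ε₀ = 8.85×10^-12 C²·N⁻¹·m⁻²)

7.56e4 V/m

Take a concentric spherical Gaussian surface of radius r = 0.0227 m (r < R).
Q_enc = ∫₀^r ρ(r')·4πr'² dr' = (4πρ₀/R) ∫₀^r r'^3 dr' = 4πρ₀ r^4/(4·R) = 4.333×10^-9 C.
Gauss's law: E·4πr² = Q_enc/ε₀.
E = |Q_enc|/(4πε₀r²) = (4.333×10^-9)/(4π·8.85×10^-12·(0.0227)²) = 7.56×10^4 N/C.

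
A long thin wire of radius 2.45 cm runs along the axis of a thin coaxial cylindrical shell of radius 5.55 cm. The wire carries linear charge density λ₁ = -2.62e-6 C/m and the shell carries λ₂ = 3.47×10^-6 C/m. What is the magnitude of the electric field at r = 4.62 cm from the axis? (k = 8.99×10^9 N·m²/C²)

E ≈ 1.02×10^6 N/C

Coaxial Gaussian cylinder, radius r = 4.62 cm, length L (between the conductors, 2.45 cm < r < 5.55 cm).
Only the inner wire is enclosed; the outer shell contributes nothing inside itself. λ_enc = λ₁ = -2.62e-6 C/m.
Applying ∮E·dA = Q_enc/ε₀ with the end caps contributing no flux:
E = 2k|λ_enc|/r = 2(8.99×10^9)(2.62×10^-6)/(0.0462) = 1.02×10^6 N/C.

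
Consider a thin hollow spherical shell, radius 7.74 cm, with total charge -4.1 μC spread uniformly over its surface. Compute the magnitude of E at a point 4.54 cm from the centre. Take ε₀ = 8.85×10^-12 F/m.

By spherical symmetry E is radial; choose a Gaussian sphere of radius r = 4.54 cm (inside the shell, r < 7.74 cm).
All the charge is outside the Gaussian surface: Q_enc = 0, hence E = 0 everywhere inside the shell.

|E| = 0 N/C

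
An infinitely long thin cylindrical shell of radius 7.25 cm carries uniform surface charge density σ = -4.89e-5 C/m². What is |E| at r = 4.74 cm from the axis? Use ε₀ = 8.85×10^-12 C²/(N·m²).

E = 0 (no enclosed charge)

Choose a coaxial cylinder of radius r = 4.74 cm (arbitrary length L) as the Gaussian surface (r < 7.25 cm, inside the shell).
All the surface charge lies outside this cylinder: Q_enc = 0, hence E = 0.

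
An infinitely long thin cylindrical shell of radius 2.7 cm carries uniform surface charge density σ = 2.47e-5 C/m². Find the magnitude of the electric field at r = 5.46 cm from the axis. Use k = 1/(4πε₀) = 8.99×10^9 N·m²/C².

|E| ≈ 1.38×10^6 N/C

By cylindrical symmetry E is radial; use a coaxial Gaussian cylinder of radius 5.46 cm and length L (r > 2.7 cm).
The whole shell is enclosed: λ_enc = σ·2πR = (2.47×10^-5)·2π·(0.027) = 4.19×10^-6 C/m.
Gauss's law: E·2πrL = λ_enc L/ε₀.
E = 2k|λ_enc|/r = 2(8.99×10^9)(4.19×10^-6)/(0.0546) = 1.38×10^6 N/C.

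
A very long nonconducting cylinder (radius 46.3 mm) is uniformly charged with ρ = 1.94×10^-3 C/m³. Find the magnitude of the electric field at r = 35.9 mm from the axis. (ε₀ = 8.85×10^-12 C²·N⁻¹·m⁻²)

|E| = 3.93×10^6 N/C

Choose a coaxial cylinder of radius r = 35.9 mm (arbitrary length L) as the Gaussian surface (r < R).
Charge inside radius r per length L is ρ·πr²·L, so λ_enc = ρπr² = 7.855×10^-6 C/m.
Gauss's law: E·2πrL = λ_enc L/ε₀.
E = |λ_enc|/(2πε₀r) = (7.855e-6)/(2π·8.85×10^-12·0.0359) = 3.93×10^6 N/C.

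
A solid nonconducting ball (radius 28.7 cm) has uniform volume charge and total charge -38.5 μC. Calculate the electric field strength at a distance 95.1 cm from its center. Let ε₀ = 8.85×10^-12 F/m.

Symmetry ⇒ E = E(r) r̂. Gaussian sphere of radius r = 95.1 cm (r > R, so the entire charge is enclosed).
Q_enc = -38.5 μC = -3.85e-5 C.
Since E is radial and uniform over the Gaussian sphere, Φ = E·4πr² = Q_enc/ε₀.
E = |Q_enc|/(4πε₀r²) = (3.85×10^-5)/(4π·8.85×10^-12·(0.951)²) = 3.83e5 N/C.

|E| ≈ 3.83e5 N/C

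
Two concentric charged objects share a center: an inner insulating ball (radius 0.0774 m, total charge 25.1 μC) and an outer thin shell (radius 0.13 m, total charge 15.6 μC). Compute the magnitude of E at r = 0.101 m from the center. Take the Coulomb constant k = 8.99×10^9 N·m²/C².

Use a concentric Gaussian sphere at r = 0.101 m (between the bodies, 0.0774 m < r < 0.13 m).
The shell at 0.13 m lies outside the Gaussian surface, so Q_enc = 25.1 μC = 2.51e-5 C.
Applying ∮E·dA = Q_enc/ε₀ with Φ = E(4πr²):
E = k|Q_enc|/r² = (8.99×10^9)(2.51e-5)/(0.101)² = 2.21e7 N/C.

|E| ≈ 2.21×10^7 N/C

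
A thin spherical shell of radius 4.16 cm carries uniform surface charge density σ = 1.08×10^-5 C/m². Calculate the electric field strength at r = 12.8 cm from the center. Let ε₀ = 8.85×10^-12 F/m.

E ≈ 1.29×10^5 N/C

Symmetry ⇒ E = E(r) r̂. Gaussian sphere of radius r = 12.8 cm (r > 4.16 cm).
The entire shell is enclosed: Q_enc = σ·4πR² = (1.08×10^-5)·4π·(0.0416)² = 2.349×10^-7 C.
Gauss's law: E·4πr² = Q_enc/ε₀.
E = |Q_enc|/(4πε₀r²) = (2.349×10^-7)/(4π·8.85×10^-12·(0.128)²) = 1.29×10^5 N/C.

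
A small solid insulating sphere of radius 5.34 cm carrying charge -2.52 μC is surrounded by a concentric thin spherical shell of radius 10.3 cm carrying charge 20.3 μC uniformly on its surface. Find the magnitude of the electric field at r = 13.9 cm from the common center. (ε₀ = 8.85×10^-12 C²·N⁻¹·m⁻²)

Symmetry ⇒ E = E(r) r̂. Gaussian sphere of radius r = 13.9 cm (r > 10.3 cm, enclosing both).
Q_enc = (-2.52 μC) + (20.3 μC) = 1.778e-5 C.
By Gauss's law, ∮E·dA = E·4πr² = Q_enc/ε₀.
E = |Q_enc|/(4πε₀r²) = (1.778×10^-5)/(4π·8.85×10^-12·(0.139)²) = 8.27e6 N/C.

8.27×10^6 N/C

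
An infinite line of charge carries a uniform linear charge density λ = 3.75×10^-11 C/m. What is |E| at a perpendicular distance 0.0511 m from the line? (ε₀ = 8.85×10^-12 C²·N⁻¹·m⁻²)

By cylindrical symmetry E is radial; use a coaxial Gaussian cylinder of radius 0.0511 m and length L.
Q_enc = λL, so λ_enc = 3.75e-11 C/m.
Applying ∮E·dA = Q_enc/ε₀ with the end caps contributing no flux:
E = |λ_enc|/(2πε₀r) = (3.75e-11)/(2π·8.85×10^-12·0.0511) = 13.2 N/C.

E = 13.2 N/C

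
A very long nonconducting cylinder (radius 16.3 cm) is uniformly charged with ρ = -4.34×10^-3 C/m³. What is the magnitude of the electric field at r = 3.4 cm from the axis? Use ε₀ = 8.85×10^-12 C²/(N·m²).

By cylindrical symmetry E is radial; use a coaxial Gaussian cylinder of radius 3.4 cm and length L (r < R).
Charge inside radius r per length L is ρ·πr²·L, so λ_enc = ρπr² = -1.576×10^-5 C/m.
Since E is radial and uniform over the curved surface, Φ = E·2πrL = Q_enc/ε₀ = λ_enc L/ε₀.
E = |λ_enc|/(2πε₀r) = (1.576×10^-5)/(2π·8.85×10^-12·0.034) = 8.34e6 N/C.

E = 8.34e6 V/m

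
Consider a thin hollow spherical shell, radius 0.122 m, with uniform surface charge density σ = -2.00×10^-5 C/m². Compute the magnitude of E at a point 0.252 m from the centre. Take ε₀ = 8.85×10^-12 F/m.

E = 5.30×10^5 N/C

By spherical symmetry E is radial; choose a Gaussian sphere of radius r = 0.252 m (r > 0.122 m).
The entire shell is enclosed: Q_enc = σ·4πR² = (-2.00e-5)·4π·(0.122)² = -3.741e-6 C.
Applying ∮E·dA = Q_enc/ε₀ with Φ = E(4πr²):
E = |Q_enc|/(4πε₀r²) = (3.741×10^-6)/(4π·8.85×10^-12·(0.252)²) = 5.30e5 N/C.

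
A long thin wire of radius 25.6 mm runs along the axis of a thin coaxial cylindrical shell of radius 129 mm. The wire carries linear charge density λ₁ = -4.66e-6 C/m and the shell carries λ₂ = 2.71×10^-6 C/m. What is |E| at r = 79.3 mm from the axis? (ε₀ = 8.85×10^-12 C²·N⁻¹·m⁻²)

E = 1.06e6 V/m

Take a coaxial cylindrical Gaussian surface of radius r = 79.3 mm and length L (between the conductors, 25.6 mm < r < 129 mm).
The shell at 129 mm lies outside the Gaussian surface, so λ_enc = λ₁ = -4.66×10^-6 C/m.
Gauss's law: E·2πrL = λ_enc L/ε₀.
E = |λ_enc|/(2πε₀r) = (4.66e-6)/(2π·8.85×10^-12·0.0793) = 1.06e6 N/C.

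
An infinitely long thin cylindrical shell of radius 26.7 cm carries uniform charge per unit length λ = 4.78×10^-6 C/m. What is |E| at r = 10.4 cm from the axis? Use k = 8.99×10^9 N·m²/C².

Coaxial Gaussian cylinder, radius r = 10.4 cm, length L (r < 26.7 cm, inside the shell).
No charge is enclosed, so Gauss's law gives E·2πrL = 0 ⇒ E = 0.

E = 0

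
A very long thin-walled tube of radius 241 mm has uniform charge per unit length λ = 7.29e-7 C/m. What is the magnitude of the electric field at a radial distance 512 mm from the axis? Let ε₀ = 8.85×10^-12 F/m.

|E| = 2.56×10^4 V/m

Coaxial Gaussian cylinder, radius r = 512 mm, length L (r > 241 mm).
The full line charge is enclosed: λ_enc = 7.29×10^-7 C/m.
Since E is radial and uniform over the curved surface, Φ = E·2πrL = Q_enc/ε₀ = λ_enc L/ε₀.
E = |λ_enc|/(2πε₀r) = (7.29e-7)/(2π·8.85×10^-12·0.512) = 2.56×10^4 N/C.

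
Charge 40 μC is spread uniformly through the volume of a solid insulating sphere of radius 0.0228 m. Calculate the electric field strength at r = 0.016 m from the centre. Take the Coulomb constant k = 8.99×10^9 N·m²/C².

4.85e8 N/C

By spherical symmetry E is radial; choose a Gaussian sphere of radius r = 0.016 m (r < R).
For a uniform sphere the enclosed fraction is (r/R)³, so Q_enc = (40 μC)(0.016/0.0228)³ = 1.382×10^-5 C.
Gauss's law: E·4πr² = Q_enc/ε₀.
E = k|Q_enc|/r² = (8.99×10^9)(1.382e-5)/(0.016)² = 4.85×10^8 N/C.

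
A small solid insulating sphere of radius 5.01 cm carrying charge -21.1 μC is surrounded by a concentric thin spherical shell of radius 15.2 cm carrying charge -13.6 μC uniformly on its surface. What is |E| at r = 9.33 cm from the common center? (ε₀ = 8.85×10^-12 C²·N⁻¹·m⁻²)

Use a concentric Gaussian sphere at r = 9.33 cm (between the bodies, 5.01 cm < r < 15.2 cm).
The shell at 15.2 cm lies outside the Gaussian surface, so Q_enc = -21.1 μC = -2.11×10^-5 C.
Gauss's law: E·4πr² = Q_enc/ε₀.
E = |Q_enc|/(4πε₀r²) = (2.11×10^-5)/(4π·8.85×10^-12·(0.0933)²) = 2.18e7 N/C.

|E| ≈ 2.18×10^7 N/C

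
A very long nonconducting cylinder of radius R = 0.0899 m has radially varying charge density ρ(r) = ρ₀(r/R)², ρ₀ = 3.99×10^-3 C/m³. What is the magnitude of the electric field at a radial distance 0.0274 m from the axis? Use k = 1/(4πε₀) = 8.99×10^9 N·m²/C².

E = 2.87×10^5 V/m

Coaxial Gaussian cylinder, radius r = 0.0274 m, length L (r < R).
λ_enc = ∫₀^r ρ(r')·2πr' dr' = (2πρ₀/R²)·r^4/4 = 4.371e-7 C/m.
Gauss's law: E·2πrL = λ_enc L/ε₀.
E = 2k|λ_enc|/r = 2(8.99×10^9)(4.371×10^-7)/(0.0274) = 2.87×10^5 N/C.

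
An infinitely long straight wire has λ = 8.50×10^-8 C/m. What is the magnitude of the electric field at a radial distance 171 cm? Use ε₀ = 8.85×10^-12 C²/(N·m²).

E ≈ 894 N/C

By cylindrical symmetry E is radial; use a coaxial Gaussian cylinder of radius 171 cm and length L.
Q_enc = λL, so λ_enc = 8.50×10^-8 C/m.
Applying ∮E·dA = Q_enc/ε₀ with the end caps contributing no flux:
E = |λ_enc|/(2πε₀r) = (8.50×10^-8)/(2π·8.85×10^-12·1.71) = 894 N/C.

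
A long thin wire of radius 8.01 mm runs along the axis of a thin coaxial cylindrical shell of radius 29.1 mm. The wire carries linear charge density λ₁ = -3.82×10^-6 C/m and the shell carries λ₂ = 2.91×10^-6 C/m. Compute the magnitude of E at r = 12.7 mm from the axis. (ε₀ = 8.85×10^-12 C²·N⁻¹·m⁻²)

Choose a coaxial cylinder of radius r = 12.7 mm (arbitrary length L) as the Gaussian surface (between the conductors, 8.01 mm < r < 29.1 mm).
The shell at 29.1 mm lies outside the Gaussian surface, so λ_enc = λ₁ = -3.82×10^-6 C/m.
Since E is radial and uniform over the curved surface, Φ = E·2πrL = Q_enc/ε₀ = λ_enc L/ε₀.
E = |λ_enc|/(2πε₀r) = (3.82×10^-6)/(2π·8.85×10^-12·0.0127) = 5.41×10^6 N/C.

|E| = 5.41×10^6 N/C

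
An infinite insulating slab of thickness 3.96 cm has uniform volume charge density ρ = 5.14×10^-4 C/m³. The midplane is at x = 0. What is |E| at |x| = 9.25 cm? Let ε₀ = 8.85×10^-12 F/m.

E = 1.15×10^6 V/m

The point |x| = 9.25 cm lies outside the slab (half-thickness 0.0198 m). A symmetric pillbox spanning the full slab encloses Q_enc = ρ·d·A.
Flux = 2EA ⇒ E = |ρ|d/(2ε₀), independent of distance outside.
E = (5.14e-4)(0.0396)/(2·8.85×10^-12) = 1.15e6 N/C.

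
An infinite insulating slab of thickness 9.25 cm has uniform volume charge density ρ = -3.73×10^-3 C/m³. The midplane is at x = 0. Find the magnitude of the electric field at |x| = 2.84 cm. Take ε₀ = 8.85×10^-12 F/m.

By symmetry E is perpendicular to the slab. A Gaussian pillbox from −2.84 cm to +2.84 cm (face area A) lies entirely within the slab.
Q_enc = ρ·(2x)·A and flux = 2EA, so 2EA = 2ρxA/ε₀ ⇒ E = |ρ|x/ε₀.
E = (3.73×10^-3)(0.0284)/(8.85×10^-12) = 1.20×10^7 N/C.

E ≈ 1.20e7 N/C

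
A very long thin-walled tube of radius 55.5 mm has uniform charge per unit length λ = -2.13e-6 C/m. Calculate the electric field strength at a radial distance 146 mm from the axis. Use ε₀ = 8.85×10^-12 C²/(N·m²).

Coaxial Gaussian cylinder, radius r = 146 mm, length L (r > 55.5 mm).
The full line charge is enclosed: λ_enc = -2.13×10^-6 C/m.
Since E is radial and uniform over the curved surface, Φ = E·2πrL = Q_enc/ε₀ = λ_enc L/ε₀.
E = |λ_enc|/(2πε₀r) = (2.13×10^-6)/(2π·8.85×10^-12·0.146) = 2.62e5 N/C.

2.62×10^5 V/m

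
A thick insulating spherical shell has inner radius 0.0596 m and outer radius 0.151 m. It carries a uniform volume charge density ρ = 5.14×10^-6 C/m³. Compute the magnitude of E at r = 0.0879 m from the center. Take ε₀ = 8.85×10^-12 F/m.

Symmetry ⇒ E = E(r) r̂. Gaussian sphere of radius r = 0.0879 m (within the shell material, 0.0596 m < r < 0.151 m).
Only the shell between 0.0596 m and r is enclosed: Q_enc = ρ·(4π/3)(r³ − a³) = (5.14e-6)·(4π/3)·((0.0879)³ − (0.0596)³) = 1.006×10^-8 C.
By Gauss's law, ∮E·dA = E·4πr² = Q_enc/ε₀.
E = |Q_enc|/(4πε₀r²) = (1.006×10^-8)/(4π·8.85×10^-12·(0.0879)²) = 1.17×10^4 N/C.

1.17×10^4 N/C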